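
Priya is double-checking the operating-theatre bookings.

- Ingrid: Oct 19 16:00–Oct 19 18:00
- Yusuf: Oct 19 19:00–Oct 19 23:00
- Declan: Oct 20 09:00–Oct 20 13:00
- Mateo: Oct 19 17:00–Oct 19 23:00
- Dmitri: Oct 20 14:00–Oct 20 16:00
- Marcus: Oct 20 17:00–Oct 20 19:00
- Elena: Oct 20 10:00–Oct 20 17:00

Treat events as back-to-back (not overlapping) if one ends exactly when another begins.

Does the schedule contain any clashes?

Yes

Sorted by start: Ingrid, Mateo, Yusuf, Declan, Elena, Dmitri, Marcus.
Mateo starts before Ingrid ends → Ingrid and Mateo overlap.
That's a conflict, so the schedule is not conflict-free.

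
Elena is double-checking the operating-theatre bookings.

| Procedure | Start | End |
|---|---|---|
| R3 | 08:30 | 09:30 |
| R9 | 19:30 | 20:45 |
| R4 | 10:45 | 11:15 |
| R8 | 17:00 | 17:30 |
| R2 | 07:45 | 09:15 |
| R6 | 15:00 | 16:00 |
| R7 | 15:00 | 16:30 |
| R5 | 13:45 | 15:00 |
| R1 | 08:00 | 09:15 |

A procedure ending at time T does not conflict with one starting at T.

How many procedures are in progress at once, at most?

3

Sweep the timeline, counting +1 at each start and −1 at each end (ends before starts at a tie):
07:45 start R2 → 1
08:00 start R1 → 2
08:30 start R3 → 3
09:15 end R1 → 2
09:15 end R2 → 1
09:30 end R3 → 0
10:45 start R4 → 1
11:15 end R4 → 0
13:45 start R5 → 1
15:00 end R5 → 0
15:00 start R6 → 1
15:00 start R7 → 2
16:00 end R6 → 1
16:30 end R7 → 0
17:00 start R8 → 1
17:30 end R8 → 0
19:30 start R9 → 1
20:45 end R9 → 0
Peak is 3, at 08:30 (R1, R2, R3).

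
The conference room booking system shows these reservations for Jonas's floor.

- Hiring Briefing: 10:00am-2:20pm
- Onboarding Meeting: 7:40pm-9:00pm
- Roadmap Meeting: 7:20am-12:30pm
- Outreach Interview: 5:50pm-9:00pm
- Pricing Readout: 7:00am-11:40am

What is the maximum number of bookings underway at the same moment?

3

Sort all start/end points and keep a running count:
7:00am start Pricing Readout → 1
7:20am start Roadmap Meeting → 2
10:00am start Hiring Briefing → 3
11:40am end Pricing Readout → 2
12:30pm end Roadmap Meeting → 1
2:20pm end Hiring Briefing → 0
5:50pm start Outreach Interview → 1
7:40pm start Onboarding Meeting → 2
9:00pm end Onboarding Meeting → 1
9:00pm end Outreach Interview → 0
Peak is 3, at 10:00am (Hiring Briefing, Pricing Readout, Roadmap Meeting).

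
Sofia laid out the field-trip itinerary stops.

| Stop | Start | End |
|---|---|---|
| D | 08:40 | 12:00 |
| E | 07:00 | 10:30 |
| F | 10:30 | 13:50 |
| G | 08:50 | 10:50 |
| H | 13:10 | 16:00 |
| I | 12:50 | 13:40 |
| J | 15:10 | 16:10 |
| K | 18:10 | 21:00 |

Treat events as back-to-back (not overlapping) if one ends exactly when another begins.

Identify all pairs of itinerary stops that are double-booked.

Sorted by start: E, D, G, F, I, H, J, K.
D starts before E ends → E and D overlap.
G starts before E ends → E and G overlap.
F starts exactly when E ends (back-to-back, no overlap); E is clear from here.
G starts before D ends → D and G overlap.
F starts before D ends → D and F overlap.
I starts after D ends; D is clear from here.
F starts before G ends → G and F overlap.
I starts after G ends; G is clear from here.
I starts before F ends → F and I overlap.
H starts before F ends → F and H overlap.
J starts after F ends; F is clear from here.
H starts before I ends → I and H overlap.
J starts after I ends; I is clear from here.
J starts before H ends → H and J overlap.
K starts after H ends.
K starts after J ends.

D & E, D & F, D & G, E & G, F & G, F & H, F & I, H & I, H & J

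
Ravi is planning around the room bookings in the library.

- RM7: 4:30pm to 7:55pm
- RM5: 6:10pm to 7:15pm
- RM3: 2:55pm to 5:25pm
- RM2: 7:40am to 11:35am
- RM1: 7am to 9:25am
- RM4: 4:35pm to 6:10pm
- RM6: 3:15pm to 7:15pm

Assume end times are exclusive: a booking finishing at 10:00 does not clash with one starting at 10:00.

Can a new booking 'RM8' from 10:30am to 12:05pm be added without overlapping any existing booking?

RM1: ends 9:25am at or before RM8 starts 10:30am → clear.
RM2: starts 7:40am before RM8 ends 12:05pm, and ends 11:35am after RM8 starts 10:30am → overlap.
RM3: starts 2:55pm at or after RM8 ends 12:05pm → clear.
RM6: starts 3:15pm at or after RM8 ends 12:05pm → clear.
RM7: starts 4:30pm at or after RM8 ends 12:05pm → clear.
RM4: starts 4:35pm at or after RM8 ends 12:05pm → clear.
RM5: starts 6:10pm at or after RM8 ends 12:05pm → clear.
RM8 overlaps RM2.

No — it overlaps RM2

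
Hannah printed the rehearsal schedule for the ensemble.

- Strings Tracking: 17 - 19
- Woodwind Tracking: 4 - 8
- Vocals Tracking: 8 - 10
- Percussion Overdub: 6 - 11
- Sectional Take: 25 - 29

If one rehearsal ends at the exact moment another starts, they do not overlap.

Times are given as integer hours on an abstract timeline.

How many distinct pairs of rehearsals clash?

2

Two intervals overlap when each starts before the other ends.
Sorted by start: Woodwind Tracking, Percussion Overdub, Vocals Tracking, Strings Tracking, Sectional Take.
Percussion Overdub starts before Woodwind Tracking ends → Woodwind Tracking and Percussion Overdub overlap.
Vocals Tracking starts exactly when Woodwind Tracking ends (back-to-back, no overlap); Woodwind Tracking is clear from here.
Vocals Tracking starts before Percussion Overdub ends → Percussion Overdub and Vocals Tracking overlap.
Strings Tracking starts after Percussion Overdub ends; Percussion Overdub is clear from here.
Strings Tracking starts after Vocals Tracking ends; Vocals Tracking is clear from here.
Sectional Take starts after Strings Tracking ends.
Overlapping pairs: Percussion Overdub & Vocals Tracking, Percussion Overdub & Woodwind Tracking — 2 in total.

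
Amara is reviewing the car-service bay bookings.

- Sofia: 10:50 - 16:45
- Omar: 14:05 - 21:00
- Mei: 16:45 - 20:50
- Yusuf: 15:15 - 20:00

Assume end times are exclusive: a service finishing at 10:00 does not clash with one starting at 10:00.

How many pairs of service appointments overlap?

Sorted by start: Sofia, Omar, Yusuf, Mei.
Omar starts before Sofia ends → Sofia and Omar overlap.
Yusuf starts before Sofia ends → Sofia and Yusuf overlap.
Mei starts exactly when Sofia ends (back-to-back, no overlap).
Yusuf starts before Omar ends → Omar and Yusuf overlap.
Mei starts before Omar ends → Omar and Mei overlap.
Mei starts before Yusuf ends → Yusuf and Mei overlap.
Overlapping pairs: Mei & Omar, Mei & Yusuf, Omar & Sofia, Omar & Yusuf, Sofia & Yusuf — 5 in total.

5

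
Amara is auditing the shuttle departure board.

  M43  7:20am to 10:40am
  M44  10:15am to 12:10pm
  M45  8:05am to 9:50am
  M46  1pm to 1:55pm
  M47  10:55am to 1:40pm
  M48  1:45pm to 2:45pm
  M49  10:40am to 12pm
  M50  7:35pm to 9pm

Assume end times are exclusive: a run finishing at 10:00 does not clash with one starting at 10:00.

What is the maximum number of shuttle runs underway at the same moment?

3

Sweep the timeline, counting +1 at each start and −1 at each end (ends before starts at a tie):
7:20am start M43 → 1
8:05am start M45 → 2
9:50am end M45 → 1
10:15am start M44 → 2
10:40am end M43 → 1
10:40am start M49 → 2
10:55am start M47 → 3
12pm end M49 → 2
12:10pm end M44 → 1
1pm start M46 → 2
1:40pm end M47 → 1
1:45pm start M48 → 2
1:55pm end M46 → 1
2:45pm end M48 → 0
7:35pm start M50 → 1
9pm end M50 → 0
Peak is 3, at 10:55am (M44, M47, M49).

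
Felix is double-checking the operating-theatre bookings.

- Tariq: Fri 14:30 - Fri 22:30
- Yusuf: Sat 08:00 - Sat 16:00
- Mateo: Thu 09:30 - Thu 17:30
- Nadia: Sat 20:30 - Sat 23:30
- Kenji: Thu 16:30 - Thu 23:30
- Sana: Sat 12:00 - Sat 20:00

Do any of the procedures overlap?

Sorted by start: Mateo, Kenji, Tariq, Yusuf, Sana, Nadia.
Kenji starts before Mateo ends → Mateo and Kenji overlap.
That's a conflict, so the schedule is not conflict-free.

Yes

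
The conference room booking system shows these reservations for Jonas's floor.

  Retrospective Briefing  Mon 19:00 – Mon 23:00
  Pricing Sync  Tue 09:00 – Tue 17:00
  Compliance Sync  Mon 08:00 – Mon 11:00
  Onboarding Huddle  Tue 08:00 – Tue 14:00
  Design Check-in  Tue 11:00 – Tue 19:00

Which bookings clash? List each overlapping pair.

Design Check-in & Onboarding Huddle, Design Check-in & Pricing Sync, Onboarding Huddle & Pricing Sync

Sorted by start: Compliance Sync, Retrospective Briefing, Onboarding Huddle, Pricing Sync, Design Check-in.
Retrospective Briefing starts after Compliance Sync ends; Compliance Sync is clear from here.
Onboarding Huddle starts after Retrospective Briefing ends; Retrospective Briefing is clear from here.
Pricing Sync starts before Onboarding Huddle ends → Onboarding Huddle and Pricing Sync overlap.
Design Check-in starts before Onboarding Huddle ends → Onboarding Huddle and Design Check-in overlap.
Design Check-in starts before Pricing Sync ends → Pricing Sync and Design Check-in overlap.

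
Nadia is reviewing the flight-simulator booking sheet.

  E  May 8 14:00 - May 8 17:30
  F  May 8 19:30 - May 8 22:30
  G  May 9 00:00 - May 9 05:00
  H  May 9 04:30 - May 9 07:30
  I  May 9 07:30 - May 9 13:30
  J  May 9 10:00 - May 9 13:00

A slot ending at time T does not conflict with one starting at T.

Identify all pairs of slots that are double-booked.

G & H, I & J

Check each pair: they overlap iff neither finishes before the other starts.
Sorted by start: E, F, G, H, I, J.
F starts after E ends; E is clear from here.
G starts after F ends; F is clear from here.
H starts before G ends → G and H overlap.
I starts after G ends; G is clear from here.
I starts exactly when H ends (back-to-back, no overlap); H is clear from here.
J starts before I ends → I and J overlap.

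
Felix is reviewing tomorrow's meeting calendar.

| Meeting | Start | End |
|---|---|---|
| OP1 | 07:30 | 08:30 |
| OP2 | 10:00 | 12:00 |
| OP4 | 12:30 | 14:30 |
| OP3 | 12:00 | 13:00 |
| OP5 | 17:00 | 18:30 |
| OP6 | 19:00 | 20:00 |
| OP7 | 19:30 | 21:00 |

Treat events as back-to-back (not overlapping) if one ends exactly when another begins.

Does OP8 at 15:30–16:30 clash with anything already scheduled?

No — it doesn't clash with anything

OP1: ends 08:30 at or before OP8 starts 15:30 → clear.
OP2: ends 12:00 at or before OP8 starts 15:30 → clear.
OP3: ends 13:00 at or before OP8 starts 15:30 → clear.
OP4: ends 14:30 at or before OP8 starts 15:30 → clear.
OP5: starts 17:00 at or after OP8 ends 16:30 → clear.
OP6: starts 19:00 at or after OP8 ends 16:30 → clear.
OP7: starts 19:30 at or after OP8 ends 16:30 → clear.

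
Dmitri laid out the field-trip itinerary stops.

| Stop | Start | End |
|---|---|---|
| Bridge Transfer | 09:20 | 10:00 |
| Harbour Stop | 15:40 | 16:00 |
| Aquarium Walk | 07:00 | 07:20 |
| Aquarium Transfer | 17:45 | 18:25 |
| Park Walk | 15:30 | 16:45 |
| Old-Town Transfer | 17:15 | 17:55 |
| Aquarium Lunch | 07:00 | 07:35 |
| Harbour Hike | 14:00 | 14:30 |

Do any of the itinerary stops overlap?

Yes

Sorted by start: Aquarium Walk, Aquarium Lunch, Bridge Transfer, Harbour Hike, Park Walk, Harbour Stop, Old-Town Transfer, Aquarium Transfer.
Aquarium Lunch starts before Aquarium Walk ends → Aquarium Walk and Aquarium Lunch overlap.
That's a conflict, so the schedule is not conflict-free.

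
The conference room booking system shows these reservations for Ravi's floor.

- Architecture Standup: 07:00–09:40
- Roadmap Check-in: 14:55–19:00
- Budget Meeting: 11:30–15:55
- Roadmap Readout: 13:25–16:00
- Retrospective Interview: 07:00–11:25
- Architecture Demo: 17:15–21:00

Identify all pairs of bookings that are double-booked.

Architecture Demo & Roadmap Check-in, Architecture Standup & Retrospective Interview, Budget Meeting & Roadmap Check-in, Budget Meeting & Roadmap Readout, Roadmap Check-in & Roadmap Readout

Sorted by start: Architecture Standup, Retrospective Interview, Budget Meeting, Roadmap Readout, Roadmap Check-in, Architecture Demo.
Retrospective Interview starts before Architecture Standup ends → Architecture Standup and Retrospective Interview overlap.
Budget Meeting starts after Architecture Standup ends, so Architecture Standup has no further overlaps.
Budget Meeting starts after Retrospective Interview ends, so Retrospective Interview has no further overlaps.
Roadmap Readout starts before Budget Meeting ends → Budget Meeting and Roadmap Readout overlap.
Roadmap Check-in starts before Budget Meeting ends → Budget Meeting and Roadmap Check-in overlap.
Architecture Demo starts after Budget Meeting ends.
Roadmap Check-in starts before Roadmap Readout ends → Roadmap Readout and Roadmap Check-in overlap.
Architecture Demo starts after Roadmap Readout ends.
Architecture Demo starts before Roadmap Check-in ends → Roadmap Check-in and Architecture Demo overlap.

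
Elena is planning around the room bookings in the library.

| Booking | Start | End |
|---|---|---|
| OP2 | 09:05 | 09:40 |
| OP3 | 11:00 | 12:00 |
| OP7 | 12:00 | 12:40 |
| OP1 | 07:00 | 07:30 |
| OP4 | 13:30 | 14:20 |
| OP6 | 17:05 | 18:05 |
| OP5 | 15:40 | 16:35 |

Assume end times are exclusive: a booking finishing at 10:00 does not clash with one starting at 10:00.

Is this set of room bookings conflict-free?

Check each pair: they overlap iff neither finishes before the other starts.
Sorted by start: OP1, OP2, OP3, OP7, OP4, OP5, OP6.
OP2 starts after OP1 ends — done with OP1.
OP3 starts after OP2 ends — done with OP2.
OP7 starts exactly when OP3 ends (back-to-back, no overlap) — done with OP3.
OP4 starts after OP7 ends — done with OP7.
OP5 starts after OP4 ends — done with OP4.
OP6 starts after OP5 ends.
Every pair is clear; the schedule has no overlaps.

Yes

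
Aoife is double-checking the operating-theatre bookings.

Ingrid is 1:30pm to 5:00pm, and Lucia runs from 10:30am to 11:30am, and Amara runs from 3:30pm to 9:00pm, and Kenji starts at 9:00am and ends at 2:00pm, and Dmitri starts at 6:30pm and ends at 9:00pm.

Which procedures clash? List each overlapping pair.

Amara & Dmitri, Amara & Ingrid, Ingrid & Kenji, Kenji & Lucia

Check each pair: they overlap iff neither finishes before the other starts.
Sorted by start: Kenji, Lucia, Ingrid, Amara, Dmitri.
Lucia starts before Kenji ends → Kenji and Lucia overlap.
Ingrid starts before Kenji ends → Kenji and Ingrid overlap.
Amara starts after Kenji ends, so nothing later overlaps Kenji either.
Ingrid starts after Lucia ends, so nothing later overlaps Lucia either.
Amara starts before Ingrid ends → Ingrid and Amara overlap.
Dmitri starts after Ingrid ends.
Dmitri starts before Amara ends → Amara and Dmitri overlap.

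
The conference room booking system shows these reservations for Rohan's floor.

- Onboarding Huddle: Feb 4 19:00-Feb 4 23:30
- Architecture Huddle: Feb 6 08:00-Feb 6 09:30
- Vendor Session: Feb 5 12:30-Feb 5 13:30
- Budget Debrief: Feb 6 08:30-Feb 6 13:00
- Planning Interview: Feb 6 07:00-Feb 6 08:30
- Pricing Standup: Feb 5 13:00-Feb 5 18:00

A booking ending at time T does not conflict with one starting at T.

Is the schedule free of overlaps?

Sorted by start: Onboarding Huddle, Vendor Session, Pricing Standup, Planning Interview, Architecture Huddle, Budget Debrief.
Vendor Session starts after Onboarding Huddle ends — done with Onboarding Huddle.
Pricing Standup starts before Vendor Session ends → Vendor Session and Pricing Standup overlap.
That's a conflict, so the schedule is not conflict-free.

No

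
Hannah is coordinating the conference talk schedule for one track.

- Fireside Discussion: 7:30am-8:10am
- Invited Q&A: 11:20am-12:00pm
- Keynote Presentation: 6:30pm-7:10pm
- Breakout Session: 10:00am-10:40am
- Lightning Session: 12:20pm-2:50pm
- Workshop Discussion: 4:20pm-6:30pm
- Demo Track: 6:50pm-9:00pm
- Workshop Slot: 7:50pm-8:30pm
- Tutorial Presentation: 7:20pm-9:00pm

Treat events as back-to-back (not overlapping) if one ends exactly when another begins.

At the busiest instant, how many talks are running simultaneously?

3

Walk through starts and ends in time order (an end at T is processed before a start at T):
7:30am start Fireside Discussion → 1
8:10am end Fireside Discussion → 0
10:00am start Breakout Session → 1
10:40am end Breakout Session → 0
11:20am start Invited Q&A → 1
12:00pm end Invited Q&A → 0
12:20pm start Lightning Session → 1
2:50pm end Lightning Session → 0
4:20pm start Workshop Discussion → 1
6:30pm end Workshop Discussion → 0
6:30pm start Keynote Presentation → 1
6:50pm start Demo Track → 2
7:10pm end Keynote Presentation → 1
7:20pm start Tutorial Presentation → 2
7:50pm start Workshop Slot → 3
8:30pm end Workshop Slot → 2
9:00pm end Demo Track → 1
9:00pm end Tutorial Presentation → 0
Peak is 3, at 7:50pm (Demo Track, Tutorial Presentation, Workshop Slot).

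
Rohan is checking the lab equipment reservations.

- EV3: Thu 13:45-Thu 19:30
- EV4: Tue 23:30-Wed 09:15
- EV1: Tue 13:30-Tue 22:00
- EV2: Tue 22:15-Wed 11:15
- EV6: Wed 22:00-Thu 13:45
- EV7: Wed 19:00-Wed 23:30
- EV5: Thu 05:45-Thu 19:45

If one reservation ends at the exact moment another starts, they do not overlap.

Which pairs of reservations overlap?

EV2 & EV4, EV3 & EV5, EV5 & EV6, EV6 & EV7

Check each pair: they overlap iff neither finishes before the other starts.
Sorted by start: EV1, EV2, EV4, EV7, EV6, EV5, EV3.
EV2 starts after EV1 ends, so EV1 has no further overlaps.
EV4 starts before EV2 ends → EV2 and EV4 overlap.
EV7 starts after EV2 ends, so EV2 has no further overlaps.
EV7 starts after EV4 ends, so EV4 has no further overlaps.
EV6 starts before EV7 ends → EV7 and EV6 overlap.
EV5 starts after EV7 ends, so EV7 has no further overlaps.
EV5 starts before EV6 ends → EV6 and EV5 overlap.
EV3 starts exactly when EV6 ends (back-to-back, no overlap).
EV3 starts before EV5 ends → EV5 and EV3 overlap.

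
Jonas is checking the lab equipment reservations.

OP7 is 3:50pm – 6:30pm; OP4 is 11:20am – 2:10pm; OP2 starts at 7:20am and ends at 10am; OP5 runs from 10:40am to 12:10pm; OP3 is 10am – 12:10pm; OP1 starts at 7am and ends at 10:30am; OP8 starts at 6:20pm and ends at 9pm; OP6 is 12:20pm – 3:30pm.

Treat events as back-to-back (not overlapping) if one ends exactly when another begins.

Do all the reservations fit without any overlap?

Two intervals overlap when each starts before the other ends.
Sorted by start: OP1, OP2, OP3, OP5, OP4, OP6, OP7, OP8.
OP2 starts before OP1 ends → OP1 and OP2 overlap.
That's a conflict, so the schedule is not conflict-free.

No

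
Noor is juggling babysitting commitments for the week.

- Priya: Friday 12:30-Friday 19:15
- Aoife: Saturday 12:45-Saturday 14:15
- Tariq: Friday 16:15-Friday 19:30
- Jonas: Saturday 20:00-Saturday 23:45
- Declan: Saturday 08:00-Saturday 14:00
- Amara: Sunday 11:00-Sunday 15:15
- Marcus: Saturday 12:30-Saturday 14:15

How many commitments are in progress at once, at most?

Walk through starts and ends in time order (an end at T is processed before a start at T):
Friday 12:30 start Priya → 1
Friday 16:15 start Tariq → 2
Friday 19:15 end Priya → 1
Friday 19:30 end Tariq → 0
Saturday 08:00 start Declan → 1
Saturday 12:30 start Marcus → 2
Saturday 12:45 start Aoife → 3
Saturday 14:00 end Declan → 2
Saturday 14:15 end Aoife → 1
Saturday 14:15 end Marcus → 0
Saturday 20:00 start Jonas → 1
Saturday 23:45 end Jonas → 0
Sunday 11:00 start Amara → 1
Sunday 15:15 end Amara → 0
Peak is 3, at Saturday 12:45 (Aoife, Declan, Marcus).

3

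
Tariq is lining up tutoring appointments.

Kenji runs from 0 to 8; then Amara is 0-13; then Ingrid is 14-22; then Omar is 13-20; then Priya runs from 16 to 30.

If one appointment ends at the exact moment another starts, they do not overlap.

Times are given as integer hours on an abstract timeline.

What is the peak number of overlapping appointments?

Sweep the timeline, counting +1 at each start and −1 at each end (ends before starts at a tie):
0 start Amara → 1
0 start Kenji → 2
8 end Kenji → 1
13 end Amara → 0
13 start Omar → 1
14 start Ingrid → 2
16 start Priya → 3
20 end Omar → 2
22 end Ingrid → 1
30 end Priya → 0
Peak is 3, at 16 (Ingrid, Omar, Priya).

3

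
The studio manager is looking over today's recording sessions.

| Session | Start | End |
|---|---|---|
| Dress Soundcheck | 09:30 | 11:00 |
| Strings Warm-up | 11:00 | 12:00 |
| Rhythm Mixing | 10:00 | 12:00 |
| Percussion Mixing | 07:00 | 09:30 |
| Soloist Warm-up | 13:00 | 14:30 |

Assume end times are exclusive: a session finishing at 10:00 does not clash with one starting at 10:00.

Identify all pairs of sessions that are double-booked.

Check each pair: they overlap iff neither finishes before the other starts.
Sorted by start: Percussion Mixing, Dress Soundcheck, Rhythm Mixing, Strings Warm-up, Soloist Warm-up.
Dress Soundcheck starts exactly when Percussion Mixing ends (back-to-back, no overlap), so nothing later overlaps Percussion Mixing either.
Rhythm Mixing starts before Dress Soundcheck ends → Dress Soundcheck and Rhythm Mixing overlap.
Strings Warm-up starts exactly when Dress Soundcheck ends (back-to-back, no overlap), so nothing later overlaps Dress Soundcheck either.
Strings Warm-up starts before Rhythm Mixing ends → Rhythm Mixing and Strings Warm-up overlap.
Soloist Warm-up starts after Rhythm Mixing ends.
Soloist Warm-up starts after Strings Warm-up ends.

Dress Soundcheck & Rhythm Mixing, Rhythm Mixing & Strings Warm-up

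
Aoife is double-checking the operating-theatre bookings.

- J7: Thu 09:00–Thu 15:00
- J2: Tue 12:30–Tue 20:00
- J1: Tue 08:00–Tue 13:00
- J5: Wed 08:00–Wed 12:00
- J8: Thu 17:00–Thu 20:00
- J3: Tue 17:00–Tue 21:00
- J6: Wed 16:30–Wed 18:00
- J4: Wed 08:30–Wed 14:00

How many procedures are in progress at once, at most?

Walk through starts and ends in time order (an end at T is processed before a start at T):
Tue 08:00 start J1 → 1
Tue 12:30 start J2 → 2
Tue 13:00 end J1 → 1
Tue 17:00 start J3 → 2
Tue 20:00 end J2 → 1
Tue 21:00 end J3 → 0
Wed 08:00 start J5 → 1
Wed 08:30 start J4 → 2
Wed 12:00 end J5 → 1
Wed 14:00 end J4 → 0
Wed 16:30 start J6 → 1
Wed 18:00 end J6 → 0
Thu 09:00 start J7 → 1
Thu 15:00 end J7 → 0
Thu 17:00 start J8 → 1
Thu 20:00 end J8 → 0
Peak is 2, at Tue 12:30 (J1, J2).

2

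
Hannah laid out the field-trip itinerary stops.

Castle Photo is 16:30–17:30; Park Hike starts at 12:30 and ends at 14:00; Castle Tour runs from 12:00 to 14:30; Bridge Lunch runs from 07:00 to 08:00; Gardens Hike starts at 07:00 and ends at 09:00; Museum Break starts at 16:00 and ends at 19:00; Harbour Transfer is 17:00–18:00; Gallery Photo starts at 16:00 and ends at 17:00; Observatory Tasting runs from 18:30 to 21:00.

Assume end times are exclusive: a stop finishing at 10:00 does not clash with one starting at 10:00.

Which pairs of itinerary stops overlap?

Check each pair: they overlap iff neither finishes before the other starts.
Sorted by start: Bridge Lunch, Gardens Hike, Castle Tour, Park Hike, Gallery Photo, Museum Break, Castle Photo, Harbour Transfer, Observatory Tasting.
Gardens Hike starts before Bridge Lunch ends → Bridge Lunch and Gardens Hike overlap.
Castle Tour starts after Bridge Lunch ends; Bridge Lunch is clear from here.
Castle Tour starts after Gardens Hike ends; Gardens Hike is clear from here.
Park Hike starts before Castle Tour ends → Castle Tour and Park Hike overlap.
Gallery Photo starts after Castle Tour ends; Castle Tour is clear from here.
Gallery Photo starts after Park Hike ends; Park Hike is clear from here.
Museum Break starts before Gallery Photo ends → Gallery Photo and Museum Break overlap.
Castle Photo starts before Gallery Photo ends → Gallery Photo and Castle Photo overlap.
Harbour Transfer starts exactly when Gallery Photo ends (back-to-back, no overlap); Gallery Photo is clear from here.
Castle Photo starts before Museum Break ends → Museum Break and Castle Photo overlap.
Harbour Transfer starts before Museum Break ends → Museum Break and Harbour Transfer overlap.
Observatory Tasting starts before Museum Break ends → Museum Break and Observatory Tasting overlap.
Harbour Transfer starts before Castle Photo ends → Castle Photo and Harbour Transfer overlap.
Observatory Tasting starts after Castle Photo ends.
Observatory Tasting starts after Harbour Transfer ends.

Bridge Lunch & Gardens Hike, Castle Photo & Gallery Photo, Castle Photo & Harbour Transfer, Castle Photo & Museum Break, Castle Tour & Park Hike, Gallery Photo & Museum Break, Harbour Transfer & Museum Break, Museum Break & Observatory Tasting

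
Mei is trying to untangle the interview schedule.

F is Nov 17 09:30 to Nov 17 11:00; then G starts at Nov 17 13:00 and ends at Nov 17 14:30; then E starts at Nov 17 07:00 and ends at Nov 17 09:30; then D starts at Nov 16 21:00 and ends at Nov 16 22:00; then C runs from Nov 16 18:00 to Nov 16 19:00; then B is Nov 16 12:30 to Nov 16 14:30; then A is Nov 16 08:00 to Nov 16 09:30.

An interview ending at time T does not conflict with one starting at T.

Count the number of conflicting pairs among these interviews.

0

Sorted by start: A, B, C, D, E, F, G.
B starts after A ends; A is clear from here.
C starts after B ends; B is clear from here.
D starts after C ends; C is clear from here.
E starts after D ends; D is clear from here.
F starts exactly when E ends (back-to-back, no overlap); E is clear from here.
G starts after F ends.
No pair overlaps.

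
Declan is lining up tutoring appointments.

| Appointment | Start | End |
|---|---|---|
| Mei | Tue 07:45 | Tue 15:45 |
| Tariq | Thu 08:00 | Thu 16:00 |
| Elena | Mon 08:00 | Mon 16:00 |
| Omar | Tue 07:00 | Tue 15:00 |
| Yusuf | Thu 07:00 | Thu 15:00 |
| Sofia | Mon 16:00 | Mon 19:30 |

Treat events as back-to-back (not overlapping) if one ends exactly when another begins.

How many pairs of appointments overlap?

Sorted by start: Elena, Sofia, Omar, Mei, Yusuf, Tariq.
Sofia starts exactly when Elena ends (back-to-back, no overlap), so nothing later overlaps Elena either.
Omar starts after Sofia ends, so nothing later overlaps Sofia either.
Mei starts before Omar ends → Omar and Mei overlap.
Yusuf starts after Omar ends, so nothing later overlaps Omar either.
Yusuf starts after Mei ends, so nothing later overlaps Mei either.
Tariq starts before Yusuf ends → Yusuf and Tariq overlap.
Overlapping pairs: Mei & Omar, Tariq & Yusuf — 2 in total.

2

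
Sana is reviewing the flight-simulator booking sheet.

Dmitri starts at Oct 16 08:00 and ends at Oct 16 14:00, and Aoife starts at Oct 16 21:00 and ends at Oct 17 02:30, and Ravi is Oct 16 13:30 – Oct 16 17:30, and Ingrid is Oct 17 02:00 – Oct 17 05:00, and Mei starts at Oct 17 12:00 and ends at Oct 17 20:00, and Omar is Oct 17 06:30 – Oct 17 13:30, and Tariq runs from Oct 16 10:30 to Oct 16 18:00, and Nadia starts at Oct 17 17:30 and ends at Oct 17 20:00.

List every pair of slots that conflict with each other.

Aoife & Ingrid, Dmitri & Ravi, Dmitri & Tariq, Mei & Nadia, Mei & Omar, Ravi & Tariq

Sorted by start: Dmitri, Tariq, Ravi, Aoife, Ingrid, Omar, Mei, Nadia.
Tariq starts before Dmitri ends → Dmitri and Tariq overlap.
Ravi starts before Dmitri ends → Dmitri and Ravi overlap.
Aoife starts after Dmitri ends — done with Dmitri.
Ravi starts before Tariq ends → Tariq and Ravi overlap.
Aoife starts after Tariq ends — done with Tariq.
Aoife starts after Ravi ends — done with Ravi.
Ingrid starts before Aoife ends → Aoife and Ingrid overlap.
Omar starts after Aoife ends — done with Aoife.
Omar starts after Ingrid ends — done with Ingrid.
Mei starts before Omar ends → Omar and Mei overlap.
Nadia starts after Omar ends.
Nadia starts before Mei ends → Mei and Nadia overlap.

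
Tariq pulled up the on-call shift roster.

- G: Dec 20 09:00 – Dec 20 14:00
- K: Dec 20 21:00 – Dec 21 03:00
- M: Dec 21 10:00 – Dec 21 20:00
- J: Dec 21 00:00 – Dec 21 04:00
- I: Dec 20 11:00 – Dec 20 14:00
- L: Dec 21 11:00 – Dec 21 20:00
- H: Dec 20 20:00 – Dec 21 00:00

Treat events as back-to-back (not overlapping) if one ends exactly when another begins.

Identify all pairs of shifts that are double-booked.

G & I, H & K, J & K, L & M

Sorted by start: G, I, H, K, J, M, L.
I starts before G ends → G and I overlap.
H starts after G ends, so G has no further overlaps.
H starts after I ends, so I has no further overlaps.
K starts before H ends → H and K overlap.
J starts exactly when H ends (back-to-back, no overlap), so H has no further overlaps.
J starts before K ends → K and J overlap.
M starts after K ends, so K has no further overlaps.
M starts after J ends, so J has no further overlaps.
L starts before M ends → M and L overlap.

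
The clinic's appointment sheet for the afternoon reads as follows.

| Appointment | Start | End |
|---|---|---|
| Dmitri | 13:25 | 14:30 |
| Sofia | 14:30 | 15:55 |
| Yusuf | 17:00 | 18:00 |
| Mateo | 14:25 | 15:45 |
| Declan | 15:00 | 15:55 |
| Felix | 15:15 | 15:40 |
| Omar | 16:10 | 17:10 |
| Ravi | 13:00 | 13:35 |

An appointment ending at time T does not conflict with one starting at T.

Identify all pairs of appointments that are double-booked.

Declan & Felix, Declan & Mateo, Declan & Sofia, Dmitri & Mateo, Dmitri & Ravi, Felix & Mateo, Felix & Sofia, Mateo & Sofia, Omar & Yusuf

Two intervals overlap when each starts before the other ends.
Sorted by start: Ravi, Dmitri, Mateo, Sofia, Declan, Felix, Omar, Yusuf.
Dmitri starts before Ravi ends → Ravi and Dmitri overlap.
Mateo starts after Ravi ends; Ravi is clear from here.
Mateo starts before Dmitri ends → Dmitri and Mateo overlap.
Sofia starts exactly when Dmitri ends (back-to-back, no overlap); Dmitri is clear from here.
Sofia starts before Mateo ends → Mateo and Sofia overlap.
Declan starts before Mateo ends → Mateo and Declan overlap.
Felix starts before Mateo ends → Mateo and Felix overlap.
Omar starts after Mateo ends; Mateo is clear from here.
Declan starts before Sofia ends → Sofia and Declan overlap.
Felix starts before Sofia ends → Sofia and Felix overlap.
Omar starts after Sofia ends; Sofia is clear from here.
Felix starts before Declan ends → Declan and Felix overlap.
Omar starts after Declan ends; Declan is clear from here.
Omar starts after Felix ends; Felix is clear from here.
Yusuf starts before Omar ends → Omar and Yusuf overlap.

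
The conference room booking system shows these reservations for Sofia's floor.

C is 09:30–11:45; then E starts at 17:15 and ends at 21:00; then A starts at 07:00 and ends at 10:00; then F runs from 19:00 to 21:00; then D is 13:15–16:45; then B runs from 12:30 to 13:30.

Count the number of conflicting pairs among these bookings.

Check each pair: they overlap iff neither finishes before the other starts.
Sorted by start: A, C, B, D, E, F.
C starts before A ends → A and C overlap.
B starts after A ends, so nothing later overlaps A either.
B starts after C ends, so nothing later overlaps C either.
D starts before B ends → B and D overlap.
E starts after B ends, so nothing later overlaps B either.
E starts after D ends, so nothing later overlaps D either.
F starts before E ends → E and F overlap.
Overlapping pairs: A & C, B & D, E & F — 3 in total.

3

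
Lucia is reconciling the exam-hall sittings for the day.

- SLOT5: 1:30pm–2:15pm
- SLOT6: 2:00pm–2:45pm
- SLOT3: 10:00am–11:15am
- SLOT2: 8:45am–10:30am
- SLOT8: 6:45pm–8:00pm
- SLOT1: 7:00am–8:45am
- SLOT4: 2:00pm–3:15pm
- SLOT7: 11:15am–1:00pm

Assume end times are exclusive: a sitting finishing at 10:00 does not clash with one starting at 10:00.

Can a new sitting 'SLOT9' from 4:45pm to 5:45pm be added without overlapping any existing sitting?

SLOT1: ends 8:45am at or before SLOT9 starts 4:45pm → clear.
SLOT2: ends 10:30am at or before SLOT9 starts 4:45pm → clear.
SLOT3: ends 11:15am at or before SLOT9 starts 4:45pm → clear.
SLOT7: ends 1:00pm at or before SLOT9 starts 4:45pm → clear.
SLOT5: ends 2:15pm at or before SLOT9 starts 4:45pm → clear.
SLOT4: ends 3:15pm at or before SLOT9 starts 4:45pm → clear.
SLOT6: ends 2:45pm at or before SLOT9 starts 4:45pm → clear.
SLOT8: starts 6:45pm at or after SLOT9 ends 5:45pm → clear.

Yes — the slot is free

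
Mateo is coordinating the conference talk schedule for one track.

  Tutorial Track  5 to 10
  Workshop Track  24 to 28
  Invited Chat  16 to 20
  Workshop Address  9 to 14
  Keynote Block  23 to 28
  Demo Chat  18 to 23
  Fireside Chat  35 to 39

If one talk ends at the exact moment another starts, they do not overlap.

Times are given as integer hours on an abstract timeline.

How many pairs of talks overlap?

Sorted by start: Tutorial Track, Workshop Address, Invited Chat, Demo Chat, Keynote Block, Workshop Track, Fireside Chat.
Workshop Address starts before Tutorial Track ends → Tutorial Track and Workshop Address overlap.
Invited Chat starts after Tutorial Track ends, so nothing later overlaps Tutorial Track either.
Invited Chat starts after Workshop Address ends, so nothing later overlaps Workshop Address either.
Demo Chat starts before Invited Chat ends → Invited Chat and Demo Chat overlap.
Keynote Block starts after Invited Chat ends, so nothing later overlaps Invited Chat either.
Keynote Block starts exactly when Demo Chat ends (back-to-back, no overlap), so nothing later overlaps Demo Chat either.
Workshop Track starts before Keynote Block ends → Keynote Block and Workshop Track overlap.
Fireside Chat starts after Keynote Block ends.
Fireside Chat starts after Workshop Track ends.
Overlapping pairs: Demo Chat & Invited Chat, Keynote Block & Workshop Track, Tutorial Track & Workshop Address — 3 in total.

3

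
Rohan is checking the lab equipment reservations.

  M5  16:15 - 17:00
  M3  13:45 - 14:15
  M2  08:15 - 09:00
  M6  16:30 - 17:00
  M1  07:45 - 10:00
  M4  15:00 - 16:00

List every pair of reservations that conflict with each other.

M1 & M2, M5 & M6

Two intervals overlap when each starts before the other ends.
Sorted by start: M1, M2, M3, M4, M5, M6.
M2 starts before M1 ends → M1 and M2 overlap.
M3 starts after M1 ends, so M1 has no further overlaps.
M3 starts after M2 ends, so M2 has no further overlaps.
M4 starts after M3 ends, so M3 has no further overlaps.
M5 starts after M4 ends, so M4 has no further overlaps.
M6 starts before M5 ends → M5 and M6 overlap.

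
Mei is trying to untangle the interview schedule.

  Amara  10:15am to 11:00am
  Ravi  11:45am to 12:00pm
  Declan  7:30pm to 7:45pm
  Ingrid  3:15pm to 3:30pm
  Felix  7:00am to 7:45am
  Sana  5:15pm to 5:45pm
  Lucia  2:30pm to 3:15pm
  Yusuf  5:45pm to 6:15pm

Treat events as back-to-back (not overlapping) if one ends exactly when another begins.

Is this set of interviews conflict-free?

Yes

Sorted by start: Felix, Amara, Ravi, Lucia, Ingrid, Sana, Yusuf, Declan.
Amara starts after Felix ends, so nothing later overlaps Felix either.
Ravi starts after Amara ends, so nothing later overlaps Amara either.
Lucia starts after Ravi ends, so nothing later overlaps Ravi either.
Ingrid starts exactly when Lucia ends (back-to-back, no overlap), so nothing later overlaps Lucia either.
Sana starts after Ingrid ends, so nothing later overlaps Ingrid either.
Yusuf starts exactly when Sana ends (back-to-back, no overlap), so nothing later overlaps Sana either.
Declan starts after Yusuf ends.
Every pair is clear; the schedule has no overlaps.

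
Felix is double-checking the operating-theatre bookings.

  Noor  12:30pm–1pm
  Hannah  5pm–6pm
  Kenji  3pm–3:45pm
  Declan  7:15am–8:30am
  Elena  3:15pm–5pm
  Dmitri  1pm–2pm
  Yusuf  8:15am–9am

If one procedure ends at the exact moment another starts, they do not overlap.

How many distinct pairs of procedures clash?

2

Sorted by start: Declan, Yusuf, Noor, Dmitri, Kenji, Elena, Hannah.
Yusuf starts before Declan ends → Declan and Yusuf overlap.
Noor starts after Declan ends, so Declan has no further overlaps.
Noor starts after Yusuf ends, so Yusuf has no further overlaps.
Dmitri starts exactly when Noor ends (back-to-back, no overlap), so Noor has no further overlaps.
Kenji starts after Dmitri ends, so Dmitri has no further overlaps.
Elena starts before Kenji ends → Kenji and Elena overlap.
Hannah starts after Kenji ends.
Hannah starts exactly when Elena ends (back-to-back, no overlap).
Overlapping pairs: Declan & Yusuf, Elena & Kenji — 2 in total.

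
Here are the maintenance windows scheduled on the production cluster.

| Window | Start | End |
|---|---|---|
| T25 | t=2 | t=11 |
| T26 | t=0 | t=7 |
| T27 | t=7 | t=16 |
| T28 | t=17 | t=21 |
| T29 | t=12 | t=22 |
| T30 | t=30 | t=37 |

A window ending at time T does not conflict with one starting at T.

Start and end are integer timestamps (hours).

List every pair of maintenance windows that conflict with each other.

Check each pair: they overlap iff neither finishes before the other starts.
Sorted by start: T26, T25, T27, T29, T28, T30.
T25 starts before T26 ends → T26 and T25 overlap.
T27 starts exactly when T26 ends (back-to-back, no overlap), so T26 has no further overlaps.
T27 starts before T25 ends → T25 and T27 overlap.
T29 starts after T25 ends, so T25 has no further overlaps.
T29 starts before T27 ends → T27 and T29 overlap.
T28 starts after T27 ends, so T27 has no further overlaps.
T28 starts before T29 ends → T29 and T28 overlap.
T30 starts after T29 ends.
T30 starts after T28 ends.

T25 & T26, T25 & T27, T27 & T29, T28 & T29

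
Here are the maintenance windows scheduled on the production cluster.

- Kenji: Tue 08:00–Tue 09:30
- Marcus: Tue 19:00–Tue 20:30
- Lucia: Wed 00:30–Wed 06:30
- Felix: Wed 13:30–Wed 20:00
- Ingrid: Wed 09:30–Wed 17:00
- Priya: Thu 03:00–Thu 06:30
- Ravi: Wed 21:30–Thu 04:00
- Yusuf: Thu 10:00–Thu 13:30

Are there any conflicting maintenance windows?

Yes

Sorted by start: Kenji, Marcus, Lucia, Ingrid, Felix, Ravi, Priya, Yusuf.
Marcus starts after Kenji ends, so Kenji has no further overlaps.
Lucia starts after Marcus ends, so Marcus has no further overlaps.
Ingrid starts after Lucia ends, so Lucia has no further overlaps.
Felix starts before Ingrid ends → Ingrid and Felix overlap.
That's a conflict, so the schedule is not conflict-free.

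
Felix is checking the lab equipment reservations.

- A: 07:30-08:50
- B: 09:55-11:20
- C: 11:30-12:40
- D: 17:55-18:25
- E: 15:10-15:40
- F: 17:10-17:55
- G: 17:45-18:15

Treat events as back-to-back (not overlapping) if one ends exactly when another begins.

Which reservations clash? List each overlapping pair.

D & G, F & G

Sorted by start: A, B, C, E, F, G, D.
B starts after A ends; A is clear from here.
C starts after B ends; B is clear from here.
E starts after C ends; C is clear from here.
F starts after E ends; E is clear from here.
G starts before F ends → F and G overlap.
D starts exactly when F ends (back-to-back, no overlap).
D starts before G ends → G and D overlap.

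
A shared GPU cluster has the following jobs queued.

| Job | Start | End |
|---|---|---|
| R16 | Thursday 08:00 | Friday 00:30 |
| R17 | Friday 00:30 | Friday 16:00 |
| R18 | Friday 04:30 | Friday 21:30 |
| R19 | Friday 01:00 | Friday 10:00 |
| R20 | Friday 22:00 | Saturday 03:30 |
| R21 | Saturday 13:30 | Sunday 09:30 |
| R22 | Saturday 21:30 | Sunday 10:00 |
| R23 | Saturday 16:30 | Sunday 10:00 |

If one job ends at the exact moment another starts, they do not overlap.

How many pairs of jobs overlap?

6

Check each pair: they overlap iff neither finishes before the other starts.
Sorted by start: R16, R17, R19, R18, R20, R21, R23, R22.
R17 starts exactly when R16 ends (back-to-back, no overlap) — done with R16.
R19 starts before R17 ends → R17 and R19 overlap.
R18 starts before R17 ends → R17 and R18 overlap.
R20 starts after R17 ends — done with R17.
R18 starts before R19 ends → R19 and R18 overlap.
R20 starts after R19 ends — done with R19.
R20 starts after R18 ends — done with R18.
R21 starts after R20 ends — done with R20.
R23 starts before R21 ends → R21 and R23 overlap.
R22 starts before R21 ends → R21 and R22 overlap.
R22 starts before R23 ends → R23 and R22 overlap.
Overlapping pairs: R17 & R18, R17 & R19, R18 & R19, R21 & R22, R21 & R23, R22 & R23 — 6 in total.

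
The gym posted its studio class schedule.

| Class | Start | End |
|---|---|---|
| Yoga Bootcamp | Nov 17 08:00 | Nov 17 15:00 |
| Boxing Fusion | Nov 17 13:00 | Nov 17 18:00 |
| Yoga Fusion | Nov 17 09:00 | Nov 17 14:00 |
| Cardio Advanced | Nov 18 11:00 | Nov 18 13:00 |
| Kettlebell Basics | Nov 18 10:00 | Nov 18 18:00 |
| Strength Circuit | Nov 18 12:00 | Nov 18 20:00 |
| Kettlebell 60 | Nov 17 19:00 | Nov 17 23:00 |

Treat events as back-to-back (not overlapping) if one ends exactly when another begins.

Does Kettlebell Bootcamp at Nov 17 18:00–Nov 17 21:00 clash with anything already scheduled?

Yoga Bootcamp: ends Nov 17 15:00 at or before Kettlebell Bootcamp starts Nov 17 18:00 → clear.
Yoga Fusion: ends Nov 17 14:00 at or before Kettlebell Bootcamp starts Nov 17 18:00 → clear.
Boxing Fusion: ends Nov 17 18:00 at or before Kettlebell Bootcamp starts Nov 17 18:00 → clear.
Kettlebell 60: starts Nov 17 19:00 before Kettlebell Bootcamp ends Nov 17 21:00, and ends Nov 17 23:00 after Kettlebell Bootcamp starts Nov 17 18:00 → overlap.
Kettlebell Basics: starts Nov 18 10:00 at or after Kettlebell Bootcamp ends Nov 17 21:00 → clear.
Cardio Advanced: starts Nov 18 11:00 at or after Kettlebell Bootcamp ends Nov 17 21:00 → clear.
Strength Circuit: starts Nov 18 12:00 at or after Kettlebell Bootcamp ends Nov 17 21:00 → clear.
Kettlebell Bootcamp overlaps Kettlebell 60.

Yes — it overlaps Kettlebell 60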